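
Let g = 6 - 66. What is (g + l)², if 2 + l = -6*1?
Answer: 4624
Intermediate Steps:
l = -8 (l = -2 - 6*1 = -2 - 6 = -8)
g = -60
(g + l)² = (-60 - 8)² = (-68)² = 4624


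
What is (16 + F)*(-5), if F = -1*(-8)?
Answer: -120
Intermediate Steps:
F = 8
(16 + F)*(-5) = (16 + 8)*(-5) = 24*(-5) = -120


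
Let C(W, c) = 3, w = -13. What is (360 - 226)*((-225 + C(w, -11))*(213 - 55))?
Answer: -4700184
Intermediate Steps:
(360 - 226)*((-225 + C(w, -11))*(213 - 55)) = (360 - 226)*((-225 + 3)*(213 - 55)) = 134*(-222*158) = 134*(-35076) = -4700184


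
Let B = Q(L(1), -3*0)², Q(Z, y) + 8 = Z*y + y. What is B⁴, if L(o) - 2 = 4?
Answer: 16777216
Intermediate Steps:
L(o) = 6 (L(o) = 2 + 4 = 6)
Q(Z, y) = -8 + y + Z*y (Q(Z, y) = -8 + (Z*y + y) = -8 + (y + Z*y) = -8 + y + Z*y)
B = 64 (B = (-8 - 3*0 + 6*(-3*0))² = (-8 + 0 + 6*0)² = (-8 + 0 + 0)² = (-8)² = 64)
B⁴ = 64⁴ = 16777216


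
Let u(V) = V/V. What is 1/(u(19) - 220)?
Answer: -1/219 ≈ -0.0045662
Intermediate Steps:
u(V) = 1
1/(u(19) - 220) = 1/(1 - 220) = 1/(-219) = -1/219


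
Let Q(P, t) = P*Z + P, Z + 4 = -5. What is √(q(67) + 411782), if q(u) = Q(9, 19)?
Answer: √411710 ≈ 641.65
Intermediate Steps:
Z = -9 (Z = -4 - 5 = -9)
Q(P, t) = -8*P (Q(P, t) = P*(-9) + P = -9*P + P = -8*P)
q(u) = -72 (q(u) = -8*9 = -72)
√(q(67) + 411782) = √(-72 + 411782) = √411710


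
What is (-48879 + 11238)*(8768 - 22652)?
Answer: 522607644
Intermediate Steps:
(-48879 + 11238)*(8768 - 22652) = -37641*(-13884) = 522607644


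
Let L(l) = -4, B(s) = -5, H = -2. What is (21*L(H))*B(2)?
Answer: 420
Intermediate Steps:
(21*L(H))*B(2) = (21*(-4))*(-5) = -84*(-5) = 420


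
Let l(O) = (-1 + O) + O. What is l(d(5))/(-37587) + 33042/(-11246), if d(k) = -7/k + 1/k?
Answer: -182634032/62162265 ≈ -2.9380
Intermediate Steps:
d(k) = -6/k (d(k) = -7/k + 1/k = -6/k)
l(O) = -1 + 2*O
l(d(5))/(-37587) + 33042/(-11246) = (-1 + 2*(-6/5))/(-37587) + 33042/(-11246) = (-1 + 2*(-6*⅕))*(-1/37587) + 33042*(-1/11246) = (-1 + 2*(-6/5))*(-1/37587) - 16521/5623 = (-1 - 12/5)*(-1/37587) - 16521/5623 = -17/5*(-1/37587) - 16521/5623 = 1/11055 - 16521/5623 = -182634032/62162265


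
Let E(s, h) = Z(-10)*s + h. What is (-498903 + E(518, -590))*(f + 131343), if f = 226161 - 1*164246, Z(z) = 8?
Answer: -95730157042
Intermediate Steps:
E(s, h) = h + 8*s (E(s, h) = 8*s + h = h + 8*s)
f = 61915 (f = 226161 - 164246 = 61915)
(-498903 + E(518, -590))*(f + 131343) = (-498903 + (-590 + 8*518))*(61915 + 131343) = (-498903 + (-590 + 4144))*193258 = (-498903 + 3554)*193258 = -495349*193258 = -95730157042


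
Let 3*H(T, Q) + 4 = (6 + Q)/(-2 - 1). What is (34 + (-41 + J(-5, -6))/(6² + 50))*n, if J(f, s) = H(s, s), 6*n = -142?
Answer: -613795/774 ≈ -793.02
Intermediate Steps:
n = -71/3 (n = (⅙)*(-142) = -71/3 ≈ -23.667)
H(T, Q) = -2 - Q/9 (H(T, Q) = -4/3 + ((6 + Q)/(-2 - 1))/3 = -4/3 + ((6 + Q)/(-3))/3 = -4/3 + ((6 + Q)*(-⅓))/3 = -4/3 + (-2 - Q/3)/3 = -4/3 + (-⅔ - Q/9) = -2 - Q/9)
J(f, s) = -2 - s/9
(34 + (-41 + J(-5, -6))/(6² + 50))*n = (34 + (-41 + (-2 - ⅑*(-6)))/(6² + 50))*(-71/3) = (34 + (-41 + (-2 + ⅔))/(36 + 50))*(-71/3) = (34 + (-41 - 4/3)/86)*(-71/3) = (34 - 127/3*1/86)*(-71/3) = (34 - 127/258)*(-71/3) = (8645/258)*(-71/3) = -613795/774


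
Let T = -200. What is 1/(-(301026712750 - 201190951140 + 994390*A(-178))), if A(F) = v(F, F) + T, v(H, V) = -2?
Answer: -1/99634894830 ≈ -1.0037e-11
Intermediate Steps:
A(F) = -202 (A(F) = -2 - 200 = -202)
1/(-(301026712750 - 201190951140 + 994390*A(-178))) = 1/(-(300825845970 - 201190951140)) = 1/(-994390/(1/((302725 - 202326) - 202))) = 1/(-994390/(1/(100399 - 202))) = 1/(-994390/(1/100197)) = 1/(-994390/1/100197) = 1/(-994390*100197) = 1/(-99634894830) = -1/99634894830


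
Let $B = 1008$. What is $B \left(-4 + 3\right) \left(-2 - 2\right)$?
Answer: $4032$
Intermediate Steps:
$B \left(-4 + 3\right) \left(-2 - 2\right) = 1008 \left(-4 + 3\right) \left(-2 - 2\right) = 1008 \left(\left(-1\right) \left(-4\right)\right) = 1008 \cdot 4 = 4032$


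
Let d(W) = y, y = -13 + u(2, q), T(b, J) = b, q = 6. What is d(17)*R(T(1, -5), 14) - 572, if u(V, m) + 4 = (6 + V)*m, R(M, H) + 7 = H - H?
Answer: -789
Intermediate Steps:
R(M, H) = -7 (R(M, H) = -7 + (H - H) = -7 + 0 = -7)
u(V, m) = -4 + m*(6 + V) (u(V, m) = -4 + (6 + V)*m = -4 + m*(6 + V))
y = 31 (y = -13 + (-4 + 6*6 + 2*6) = -13 + (-4 + 36 + 12) = -13 + 44 = 31)
d(W) = 31
d(17)*R(T(1, -5), 14) - 572 = 31*(-7) - 572 = -217 - 572 = -789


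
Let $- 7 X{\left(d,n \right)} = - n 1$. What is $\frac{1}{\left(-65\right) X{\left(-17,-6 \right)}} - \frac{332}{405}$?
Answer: $- \frac{8443}{10530} \approx -0.8018$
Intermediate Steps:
$X{\left(d,n \right)} = \frac{n}{7}$ ($X{\left(d,n \right)} = - \frac{- n 1}{7} = - \frac{\left(-1\right) n}{7} = \frac{n}{7}$)
$\frac{1}{\left(-65\right) X{\left(-17,-6 \right)}} - \frac{332}{405} = \frac{1}{\left(-65\right) \frac{1}{7} \left(-6\right)} - \frac{332}{405} = - \frac{1}{65 \left(- \frac{6}{7}\right)} - \frac{332}{405} = \left(- \frac{1}{65}\right) \left(- \frac{7}{6}\right) - \frac{332}{405} = \frac{7}{390} - \frac{332}{405} = - \frac{8443}{10530}$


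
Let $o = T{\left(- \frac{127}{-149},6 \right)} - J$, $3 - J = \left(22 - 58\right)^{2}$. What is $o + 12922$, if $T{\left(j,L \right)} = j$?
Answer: $\frac{2118162}{149} \approx 14216.0$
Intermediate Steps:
$J = -1293$ ($J = 3 - \left(22 - 58\right)^{2} = 3 - \left(-36\right)^{2} = 3 - 1296 = -1293$)
$o = \frac{192784}{149}$ ($o = - \frac{127}{-149} - -1293 = \left(-127\right) \left(- \frac{1}{149}\right) + 1293 = \frac{127}{149} + 1293 = \frac{192784}{149} \approx 1293.9$)
$o + 12922 = \frac{192784}{149} + 12922 = \frac{2118162}{149}$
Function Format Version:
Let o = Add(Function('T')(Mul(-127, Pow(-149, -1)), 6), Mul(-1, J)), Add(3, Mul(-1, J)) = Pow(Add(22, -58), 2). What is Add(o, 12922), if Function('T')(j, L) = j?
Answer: Rational(2118162, 149) ≈ 14216.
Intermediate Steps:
J = -1293 (J = Add(3, Mul(-1, Pow(Add(22, -58), 2))) = Add(3, Mul(-1, Pow(-36, 2))) = Add(3, Mul(-1, 1296)) = Add(3, -1296) = -1293)
o = Rational(192784, 149) (o = Add(Mul(-127, Pow(-149, -1)), Mul(-1, -1293)) = Add(Mul(-127, Rational(-1, 149)), 1293) = Add(Rational(127, 149), 1293) = Rational(192784, 149) ≈ 1293.9)
Add(o, 12922) = Add(Rational(192784, 149), 12922) = Rational(2118162, 149)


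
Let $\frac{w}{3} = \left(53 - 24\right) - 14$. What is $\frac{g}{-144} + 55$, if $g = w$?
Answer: $\frac{875}{16} \approx 54.688$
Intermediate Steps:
$w = 45$ ($w = 3 \left(\left(53 - 24\right) - 14\right) = 3 \left(29 - 14\right) = 3 \cdot 15 = 45$)
$g = 45$
$\frac{g}{-144} + 55 = \frac{45}{-144} + 55 = 45 \left(- \frac{1}{144}\right) + 55 = - \frac{5}{16} + 55 = \frac{875}{16}$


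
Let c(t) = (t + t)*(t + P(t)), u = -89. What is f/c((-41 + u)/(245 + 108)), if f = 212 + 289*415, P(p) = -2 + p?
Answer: 4990465841/83720 ≈ 59609.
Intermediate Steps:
c(t) = 2*t*(-2 + 2*t) (c(t) = (t + t)*(t + (-2 + t)) = (2*t)*(-2 + 2*t) = 2*t*(-2 + 2*t))
f = 120147 (f = 212 + 119935 = 120147)
f/c((-41 + u)/(245 + 108)) = 120147/((4*((-41 - 89)/(245 + 108))*(-1 + (-41 - 89)/(245 + 108)))) = 120147/((4*(-130/353)*(-1 - 130/353))) = 120147/((4*(-130/353)*(-483/353))) = 120147/(251160/124609) = 120147*(124609/251160) = 4990465841/83720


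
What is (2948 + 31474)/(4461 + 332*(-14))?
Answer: -34422/187 ≈ -184.07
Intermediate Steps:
(2948 + 31474)/(4461 + 332*(-14)) = 34422/(4461 - 4648) = 34422/(-187) = 34422*(-1/187) = -34422/187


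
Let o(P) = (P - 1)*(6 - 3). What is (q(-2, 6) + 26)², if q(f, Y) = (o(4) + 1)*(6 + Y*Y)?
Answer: 198916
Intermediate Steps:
o(P) = -3 + 3*P (o(P) = (-1 + P)*3 = -3 + 3*P)
q(f, Y) = 60 + 10*Y² (q(f, Y) = ((-3 + 3*4) + 1)*(6 + Y*Y) = ((-3 + 12) + 1)*(6 + Y²) = (9 + 1)*(6 + Y²) = 10*(6 + Y²) = 60 + 10*Y²)
(q(-2, 6) + 26)² = ((60 + 10*6²) + 26)² = ((60 + 10*36) + 26)² = ((60 + 360) + 26)² = (420 + 26)² = 446² = 198916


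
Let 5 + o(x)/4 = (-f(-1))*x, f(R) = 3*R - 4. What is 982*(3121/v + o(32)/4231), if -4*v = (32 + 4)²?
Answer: -6344273357/685422 ≈ -9256.0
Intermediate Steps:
f(R) = -4 + 3*R
v = -324 (v = -(32 + 4)²/4 = -¼*36² = -¼*1296 = -324)
o(x) = -20 + 28*x (o(x) = -20 + 4*((-(-4 + 3*(-1)))*x) = -20 + 4*((-(-4 - 3))*x) = -20 + 4*((-1*(-7))*x) = -20 + 4*(7*x) = -20 + 28*x)
982*(3121/v + o(32)/4231) = 982*(3121/(-324) + (-20 + 28*32)/4231) = 982*(3121*(-1/324) + (-20 + 896)*(1/4231)) = 982*(-3121/324 + 876*(1/4231)) = 982*(-3121/324 + 876/4231) = 982*(-12921127/1370844) = -6344273357/685422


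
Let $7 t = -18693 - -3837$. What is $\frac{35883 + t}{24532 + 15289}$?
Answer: $\frac{236325}{278747} \approx 0.84781$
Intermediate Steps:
$t = - \frac{14856}{7}$ ($t = \frac{-18693 - -3837}{7} = \frac{-18693 + 3837}{7} = \frac{1}{7} \left(-14856\right) = - \frac{14856}{7} \approx -2122.3$)
$\frac{35883 + t}{24532 + 15289} = \frac{35883 - \frac{14856}{7}}{24532 + 15289} = \frac{236325}{7 \cdot 39821} = \frac{236325}{7} \cdot \frac{1}{39821} = \frac{236325}{278747}$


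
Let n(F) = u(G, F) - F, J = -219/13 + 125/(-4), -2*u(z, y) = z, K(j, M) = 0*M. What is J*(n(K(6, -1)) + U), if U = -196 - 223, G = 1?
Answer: 2098339/104 ≈ 20176.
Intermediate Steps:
K(j, M) = 0
u(z, y) = -z/2
U = -419
J = -2501/52 (J = -219*1/13 + 125*(-¼) = -219/13 - 125/4 = -2501/52 ≈ -48.096)
n(F) = -½ - F (n(F) = -½*1 - F = -½ - F)
J*(n(K(6, -1)) + U) = -2501*((-½ - 1*0) - 419)/52 = -2501*((-½ + 0) - 419)/52 = -2501*(-½ - 419)/52 = -2501/52*(-839/2) = 2098339/104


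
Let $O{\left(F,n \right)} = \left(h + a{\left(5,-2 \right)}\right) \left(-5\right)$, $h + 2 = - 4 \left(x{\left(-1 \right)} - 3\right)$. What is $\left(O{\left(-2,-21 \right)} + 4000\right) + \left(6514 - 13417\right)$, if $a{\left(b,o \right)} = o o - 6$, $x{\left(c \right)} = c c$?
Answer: $-2923$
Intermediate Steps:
$x{\left(c \right)} = c^{2}$
$a{\left(b,o \right)} = -6 + o^{2}$ ($a{\left(b,o \right)} = o^{2} - 6 = -6 + o^{2}$)
$h = 6$ ($h = -2 - 4 \left(\left(-1\right)^{2} - 3\right) = -2 - 4 \left(1 - 3\right) = -2 - -8 = -2 + 8 = 6$)
$O{\left(F,n \right)} = -20$ ($O{\left(F,n \right)} = \left(6 - \left(6 - \left(-2\right)^{2}\right)\right) \left(-5\right) = \left(6 + \left(-6 + 4\right)\right) \left(-5\right) = \left(6 - 2\right) \left(-5\right) = 4 \left(-5\right) = -20$)
$\left(O{\left(-2,-21 \right)} + 4000\right) + \left(6514 - 13417\right) = \left(-20 + 4000\right) + \left(6514 - 13417\right) = 3980 + \left(6514 - 13417\right) = 3980 - 6903 = -2923$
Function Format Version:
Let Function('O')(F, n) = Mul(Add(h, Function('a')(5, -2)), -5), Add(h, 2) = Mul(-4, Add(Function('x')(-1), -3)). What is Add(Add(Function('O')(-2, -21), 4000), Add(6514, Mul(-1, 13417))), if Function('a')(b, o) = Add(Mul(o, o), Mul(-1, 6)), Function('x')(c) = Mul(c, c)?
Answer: -2923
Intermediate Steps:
Function('x')(c) = Pow(c, 2)
Function('a')(b, o) = Add(-6, Pow(o, 2)) (Function('a')(b, o) = Add(Pow(o, 2), -6) = Add(-6, Pow(o, 2)))
h = 6 (h = Add(-2, Mul(-4, Add(Pow(-1, 2), -3))) = Add(-2, Mul(-4, Add(1, -3))) = Add(-2, Mul(-4, -2)) = Add(-2, 8) = 6)
Function('O')(F, n) = -20 (Function('O')(F, n) = Mul(Add(6, Add(-6, Pow(-2, 2))), -5) = Mul(Add(6, Add(-6, 4)), -5) = Mul(Add(6, -2), -5) = Mul(4, -5) = -20)
Add(Add(Function('O')(-2, -21), 4000), Add(6514, Mul(-1, 13417))) = Add(Add(-20, 4000), Add(6514, Mul(-1, 13417))) = Add(3980, Add(6514, -13417)) = Add(3980, -6903) = -2923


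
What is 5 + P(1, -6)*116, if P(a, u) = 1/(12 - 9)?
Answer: 131/3 ≈ 43.667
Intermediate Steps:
P(a, u) = 1/3
5 + P(1, -6)*116 = 5 + (1/3)*116 = 5 + 116/3 = 131/3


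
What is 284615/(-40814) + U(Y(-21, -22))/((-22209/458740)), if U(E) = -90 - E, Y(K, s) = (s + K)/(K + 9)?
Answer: 5237523237965/2719314378 ≈ 1926.0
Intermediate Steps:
Y(K, s) = (K + s)/(9 + K)
284615/(-40814) + U(Y(-21, -22))/((-22209/458740)) = 284615/(-40814) + (-90 - (-21 - 22)/(9 - 21))/((-22209/458740)) = 284615*(-1/40814) + (-90 - (-43)/(-12))/((-22209*1/458740)) = -284615/40814 + (-90 - (-1)*(-43)/12)/(-22209/458740) = -284615/40814 + (-90 - 1*43/12)*(-458740/22209) = -284615/40814 + (-90 - 43/12)*(-458740/22209) = -284615/40814 - 1123/12*(-458740/22209) = -284615/40814 + 128791255/66627 = 5237523237965/2719314378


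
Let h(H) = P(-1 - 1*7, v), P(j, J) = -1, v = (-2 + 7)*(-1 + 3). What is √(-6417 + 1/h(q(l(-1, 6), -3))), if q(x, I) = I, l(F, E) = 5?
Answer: I*√6418 ≈ 80.112*I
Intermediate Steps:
v = 10 (v = 5*2 = 10)
h(H) = -1
√(-6417 + 1/h(q(l(-1, 6), -3))) = √(-6417 + 1/(-1)) = √(-6417 - 1) = √(-6418) = I*√6418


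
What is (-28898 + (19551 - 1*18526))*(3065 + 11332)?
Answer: -401287581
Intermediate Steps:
(-28898 + (19551 - 1*18526))*(3065 + 11332) = (-28898 + (19551 - 18526))*14397 = (-28898 + 1025)*14397 = -27873*14397 = -401287581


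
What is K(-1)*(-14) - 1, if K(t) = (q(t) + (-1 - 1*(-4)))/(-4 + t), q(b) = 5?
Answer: 107/5 ≈ 21.400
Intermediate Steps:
K(t) = 8/(-4 + t) (K(t) = (5 + (-1 - 1*(-4)))/(-4 + t) = (5 + (-1 + 4))/(-4 + t) = (5 + 3)/(-4 + t) = 8/(-4 + t))
K(-1)*(-14) - 1 = (8/(-4 - 1))*(-14) - 1 = (8/(-5))*(-14) - 1 = (8*(-⅕))*(-14) - 1 = -8/5*(-14) - 1 = 112/5 - 1 = 107/5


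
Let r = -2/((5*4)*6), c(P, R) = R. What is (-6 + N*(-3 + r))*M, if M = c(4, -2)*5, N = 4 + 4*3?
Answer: 1628/3 ≈ 542.67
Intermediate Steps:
N = 16 (N = 4 + 12 = 16)
M = -10 (M = -2*5 = -10)
r = -1/60 (r = -2/(20*6) = -2/120 = -2*1/120 = -1/60 ≈ -0.016667)
(-6 + N*(-3 + r))*M = (-6 + 16*(-3 - 1/60))*(-10) = (-6 + 16*(-181/60))*(-10) = (-6 - 724/15)*(-10) = -814/15*(-10) = 1628/3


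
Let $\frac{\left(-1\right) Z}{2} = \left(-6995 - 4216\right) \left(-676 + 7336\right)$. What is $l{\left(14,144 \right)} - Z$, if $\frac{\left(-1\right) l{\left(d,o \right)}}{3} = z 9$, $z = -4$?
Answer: $-149330412$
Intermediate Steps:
$Z = 149330520$ ($Z = - 2 \left(-6995 - 4216\right) \left(-676 + 7336\right) = - 2 \left(\left(-11211\right) 6660\right) = \left(-2\right) \left(-74665260\right) = 149330520$)
$l{\left(d,o \right)} = 108$ ($l{\left(d,o \right)} = - 3 \left(\left(-4\right) 9\right) = \left(-3\right) \left(-36\right) = 108$)
$l{\left(14,144 \right)} - Z = 108 - 149330520 = -149330412$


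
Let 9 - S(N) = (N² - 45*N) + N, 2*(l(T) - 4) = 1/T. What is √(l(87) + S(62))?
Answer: I*√33394254/174 ≈ 33.211*I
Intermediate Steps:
l(T) = 4 + 1/(2*T)
S(N) = 9 - N² + 44*N (S(N) = 9 - ((N² - 45*N) + N) = 9 - (N² - 44*N) = 9 + (-N² + 44*N) = 9 - N² + 44*N)
√(l(87) + S(62)) = √((4 + (½)/87) + (9 - 1*62² + 44*62)) = √((4 + (½)*(1/87)) + (9 - 1*3844 + 2728)) = √((4 + 1/174) + (9 - 3844 + 2728)) = √(697/174 - 1107) = √(-191921/174) = I*√33394254/174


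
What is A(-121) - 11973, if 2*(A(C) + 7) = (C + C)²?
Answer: 17302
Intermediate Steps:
A(C) = -7 + 2*C² (A(C) = -7 + (C + C)²/2 = -7 + (2*C)²/2 = -7 + (4*C²)/2 = -7 + 2*C²)
A(-121) - 11973 = (-7 + 2*(-121)²) - 11973 = (-7 + 2*14641) - 11973 = (-7 + 29282) - 11973 = 29275 - 11973 = 17302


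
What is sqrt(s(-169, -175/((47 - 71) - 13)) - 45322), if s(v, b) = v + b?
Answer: 4*I*sqrt(3891919)/37 ≈ 213.28*I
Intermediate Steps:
s(v, b) = b + v
sqrt(s(-169, -175/((47 - 71) - 13)) - 45322) = sqrt((-175/((47 - 71) - 13) - 169) - 45322) = sqrt((-175/(-24 - 13) - 169) - 45322) = sqrt((-175/(-37) - 169) - 45322) = sqrt((-175*(-1/37) - 169) - 45322) = sqrt((175/37 - 169) - 45322) = sqrt(-6078/37 - 45322) = sqrt(-1682992/37) = 4*I*sqrt(3891919)/37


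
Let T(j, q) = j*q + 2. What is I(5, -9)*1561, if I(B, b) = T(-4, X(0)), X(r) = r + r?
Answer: 3122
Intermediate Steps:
X(r) = 2*r
T(j, q) = 2 + j*q
I(B, b) = 2 (I(B, b) = 2 - 8*0 = 2 - 4*0 = 2 + 0 = 2)
I(5, -9)*1561 = 2*1561 = 3122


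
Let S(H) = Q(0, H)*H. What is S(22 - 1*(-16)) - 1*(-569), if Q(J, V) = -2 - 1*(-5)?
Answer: 683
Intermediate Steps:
Q(J, V) = 3 (Q(J, V) = -2 + 5 = 3)
S(H) = 3*H
S(22 - 1*(-16)) - 1*(-569) = 3*(22 - 1*(-16)) - 1*(-569) = 3*(22 + 16) + 569 = 3*38 + 569 = 114 + 569 = 683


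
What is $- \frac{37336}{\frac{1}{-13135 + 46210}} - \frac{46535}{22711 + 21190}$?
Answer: $- \frac{54212826914735}{43901} \approx -1.2349 \cdot 10^{9}$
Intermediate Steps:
$- \frac{37336}{\frac{1}{-13135 + 46210}} - \frac{46535}{22711 + 21190} = - \frac{37336}{\frac{1}{33075}} - \frac{46535}{43901} = - 37336 \frac{1}{\frac{1}{33075}} - \frac{46535}{43901} = \left(-37336\right) 33075 - \frac{46535}{43901} = -1234888200 - \frac{46535}{43901} = - \frac{54212826914735}{43901}$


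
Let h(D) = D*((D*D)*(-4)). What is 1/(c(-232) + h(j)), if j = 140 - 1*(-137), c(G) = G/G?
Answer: -1/85015731 ≈ -1.1763e-8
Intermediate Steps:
c(G) = 1
j = 277 (j = 140 + 137 = 277)
h(D) = -4*D³ (h(D) = D*(D²*(-4)) = D*(-4*D²) = -4*D³)
1/(c(-232) + h(j)) = 1/(1 - 4*277³) = 1/(1 - 4*21253933) = 1/(1 - 85015732) = 1/(-85015731) = -1/85015731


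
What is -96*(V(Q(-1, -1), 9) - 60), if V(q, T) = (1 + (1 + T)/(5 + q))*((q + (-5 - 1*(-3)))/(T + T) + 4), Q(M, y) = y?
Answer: 4472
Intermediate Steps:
V(q, T) = (1 + (1 + T)/(5 + q))*(4 + (-2 + q)/(2*T)) (V(q, T) = (1 + (1 + T)/(5 + q))*((q + (-5 + 3))/((2*T)) + 4) = (1 + (1 + T)/(5 + q))*((q - 2)*(1/(2*T)) + 4) = (1 + (1 + T)/(5 + q))*((-2 + q)*(1/(2*T)) + 4) = (1 + (1 + T)/(5 + q))*((-2 + q)/(2*T) + 4) = (1 + (1 + T)/(5 + q))*(4 + (-2 + q)/(2*T)))
-96*(V(Q(-1, -1), 9) - 60) = -96*((½)*(-12 + (-1)² + 4*(-1) + 8*9² + 46*9 + 9*9*(-1))/(9*(5 - 1)) - 60) = -96*((½)*(⅑)*(-12 + 1 - 4 + 8*81 + 414 - 81)/4 - 60) = -96*((½)*(⅑)*(¼)*(-12 + 1 - 4 + 648 + 414 - 81) - 60) = -96*((½)*(⅑)*(¼)*966 - 60) = -96*(161/12 - 60) = -96*(-559/12) = 4472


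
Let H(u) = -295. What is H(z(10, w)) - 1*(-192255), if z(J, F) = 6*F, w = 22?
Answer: 191960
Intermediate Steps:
H(z(10, w)) - 1*(-192255) = -295 - 1*(-192255) = -295 + 192255 = 191960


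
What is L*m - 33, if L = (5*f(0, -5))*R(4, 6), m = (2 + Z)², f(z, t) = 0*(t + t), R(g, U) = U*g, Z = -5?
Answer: -33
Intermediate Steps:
f(z, t) = 0 (f(z, t) = 0*(2*t) = 0)
m = 9 (m = (2 - 5)² = (-3)² = 9)
L = 0 (L = (5*0)*(6*4) = 0*24 = 0)
L*m - 33 = 0*9 - 33 = 0 - 33 = -33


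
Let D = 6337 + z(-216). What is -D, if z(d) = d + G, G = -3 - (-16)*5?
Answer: -6198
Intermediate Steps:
G = 77 (G = -3 - 4*(-20) = -3 + 80 = 77)
z(d) = 77 + d (z(d) = d + 77 = 77 + d)
D = 6198 (D = 6337 + (77 - 216) = 6337 - 139 = 6198)
-D = -1*6198 = -6198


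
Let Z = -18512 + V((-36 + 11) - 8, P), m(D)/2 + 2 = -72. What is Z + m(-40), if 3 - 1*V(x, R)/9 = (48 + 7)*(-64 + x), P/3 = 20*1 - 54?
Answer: 29382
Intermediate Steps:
P = -102 (P = 3*(20*1 - 54) = 3*(20 - 54) = 3*(-34) = -102)
m(D) = -148 (m(D) = -4 + 2*(-72) = -4 - 144 = -148)
V(x, R) = 31707 - 495*x (V(x, R) = 27 - 9*(48 + 7)*(-64 + x) = 27 - 495*(-64 + x) = 27 - 9*(-3520 + 55*x) = 27 + (31680 - 495*x) = 31707 - 495*x)
Z = 29530 (Z = -18512 + (31707 - 495*((-36 + 11) - 8)) = -18512 + (31707 - 495*(-25 - 8)) = -18512 + (31707 - 495*(-33)) = -18512 + (31707 + 16335) = -18512 + 48042 = 29530)
Z + m(-40) = 29530 - 148 = 29382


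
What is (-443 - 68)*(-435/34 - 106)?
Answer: 2063929/34 ≈ 60704.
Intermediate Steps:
(-443 - 68)*(-435/34 - 106) = -511*(-435*1/34 - 106) = -511*(-435/34 - 106) = -511*(-4039/34) = 2063929/34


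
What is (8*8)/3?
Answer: 64/3 ≈ 21.333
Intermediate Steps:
(8*8)/3 = 64*(1/3) = 64/3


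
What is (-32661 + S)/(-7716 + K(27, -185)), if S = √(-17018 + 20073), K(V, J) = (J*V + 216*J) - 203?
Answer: 32661/52874 - √3055/52874 ≈ 0.61667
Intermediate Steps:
K(V, J) = -203 + 216*J + J*V (K(V, J) = (216*J + J*V) - 203 = -203 + 216*J + J*V)
S = √3055 ≈ 55.272
(-32661 + S)/(-7716 + K(27, -185)) = (-32661 + √3055)/(-7716 + (-203 + 216*(-185) - 185*27)) = (-32661 + √3055)/(-7716 + (-203 - 39960 - 4995)) = (-32661 + √3055)/(-7716 - 45158) = (-32661 + √3055)/(-52874) = (-32661 + √3055)*(-1/52874) = 32661/52874 - √3055/52874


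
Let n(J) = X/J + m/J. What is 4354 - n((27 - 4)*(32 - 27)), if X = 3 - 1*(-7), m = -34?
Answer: 500734/115 ≈ 4354.2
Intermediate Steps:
X = 10 (X = 3 + 7 = 10)
n(J) = -24/J (n(J) = 10/J - 34/J = -24/J)
4354 - n((27 - 4)*(32 - 27)) = 4354 - (-24)/((27 - 4)*(32 - 27)) = 4354 - (-24)/(23*5) = 4354 - (-24)/115 = 4354 - 1*(-24/115) = 4354 + 24/115 = 500734/115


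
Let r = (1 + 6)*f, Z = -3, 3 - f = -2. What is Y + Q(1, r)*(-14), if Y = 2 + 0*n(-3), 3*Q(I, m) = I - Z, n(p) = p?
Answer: -50/3 ≈ -16.667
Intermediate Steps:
f = 5 (f = 3 - 1*(-2) = 3 + 2 = 5)
r = 35 (r = (1 + 6)*5 = 7*5 = 35)
Q(I, m) = 1 + I/3 (Q(I, m) = (I - 1*(-3))/3 = (I + 3)/3 = (3 + I)/3 = 1 + I/3)
Y = 2 (Y = 2 + 0*(-3) = 2 + 0 = 2)
Y + Q(1, r)*(-14) = 2 + (1 + (⅓)*1)*(-14) = 2 + (1 + ⅓)*(-14) = 2 + (4/3)*(-14) = 2 - 56/3 = -50/3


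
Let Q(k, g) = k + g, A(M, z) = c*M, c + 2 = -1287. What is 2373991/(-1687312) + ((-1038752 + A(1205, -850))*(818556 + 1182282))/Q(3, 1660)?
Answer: -8750680287479996665/2805999856 ≈ -3.1186e+9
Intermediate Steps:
c = -1289 (c = -2 - 1287 = -1289)
A(M, z) = -1289*M
Q(k, g) = g + k
2373991/(-1687312) + ((-1038752 + A(1205, -850))*(818556 + 1182282))/Q(3, 1660) = 2373991/(-1687312) + ((-1038752 - 1289*1205)*(818556 + 1182282))/(1660 + 3) = 2373991*(-1/1687312) + ((-1038752 - 1553245)*2000838)/1663 = -2373991/1687312 - 2591997*2000838*(1/1663) = -2373991/1687312 - 5186166093486*1/1663 = -2373991/1687312 - 5186166093486/1663 = -8750680287479996665/2805999856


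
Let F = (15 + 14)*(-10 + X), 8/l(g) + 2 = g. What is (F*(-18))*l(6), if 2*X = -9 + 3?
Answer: 13572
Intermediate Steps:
l(g) = 8/(-2 + g)
X = -3 (X = (-9 + 3)/2 = (½)*(-6) = -3)
F = -377 (F = (15 + 14)*(-10 - 3) = 29*(-13) = -377)
(F*(-18))*l(6) = (-377*(-18))*(8/(-2 + 6)) = 6786*(8/4) = 6786*(8*(¼)) = 6786*2 = 13572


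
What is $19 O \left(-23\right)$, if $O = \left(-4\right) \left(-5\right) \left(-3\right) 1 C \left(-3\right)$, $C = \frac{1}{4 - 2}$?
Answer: $-39330$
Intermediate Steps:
$C = \frac{1}{2} \approx 0.5$
$O = 90$ ($O = \left(-4\right) \left(-5\right) \left(-3\right) 1 \cdot \frac{1}{2} \left(-3\right) = 20 \left(-3\right) 1 \cdot \frac{1}{2} \left(-3\right) = \left(-60\right) 1 \cdot \frac{1}{2} \left(-3\right) = \left(-60\right) \frac{1}{2} \left(-3\right) = \left(-30\right) \left(-3\right) = 90$)
$19 O \left(-23\right) = 19 \cdot 90 \left(-23\right) = 1710 \left(-23\right) = -39330$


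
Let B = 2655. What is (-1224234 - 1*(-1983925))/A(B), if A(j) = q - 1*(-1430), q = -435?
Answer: 759691/995 ≈ 763.51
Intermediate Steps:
A(j) = 995 (A(j) = -435 - 1*(-1430) = -435 + 1430 = 995)
(-1224234 - 1*(-1983925))/A(B) = (-1224234 - 1*(-1983925))/995 = (-1224234 + 1983925)*(1/995) = 759691*(1/995) = 759691/995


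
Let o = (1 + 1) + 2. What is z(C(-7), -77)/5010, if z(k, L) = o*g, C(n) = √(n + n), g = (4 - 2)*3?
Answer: 4/835 ≈ 0.0047904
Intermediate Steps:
o = 4 (o = 2 + 2 = 4)
g = 6 (g = 2*3 = 6)
C(n) = √2*√n (C(n) = √(2*n) = √2*√n)
z(k, L) = 24 (z(k, L) = 4*6 = 24)
z(C(-7), -77)/5010 = 24/5010 = 24*(1/5010) = 4/835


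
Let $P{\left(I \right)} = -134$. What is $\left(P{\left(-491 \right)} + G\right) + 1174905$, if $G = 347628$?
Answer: $1522399$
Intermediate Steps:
$\left(P{\left(-491 \right)} + G\right) + 1174905 = \left(-134 + 347628\right) + 1174905 = 347494 + 1174905 = 1522399$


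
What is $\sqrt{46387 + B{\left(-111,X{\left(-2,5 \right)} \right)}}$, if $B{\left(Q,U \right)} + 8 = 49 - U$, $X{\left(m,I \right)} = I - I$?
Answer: $2 \sqrt{11607} \approx 215.47$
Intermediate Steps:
$X{\left(m,I \right)} = 0$
$B{\left(Q,U \right)} = 41 - U$ ($B{\left(Q,U \right)} = -8 - \left(-49 + U\right) = 41 - U$)
$\sqrt{46387 + B{\left(-111,X{\left(-2,5 \right)} \right)}} = \sqrt{46387 + \left(41 - 0\right)} = \sqrt{46387 + \left(41 + 0\right)} = \sqrt{46387 + 41} = \sqrt{46428} = 2 \sqrt{11607}$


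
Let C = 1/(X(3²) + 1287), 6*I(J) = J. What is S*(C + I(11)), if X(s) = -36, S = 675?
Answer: 344175/278 ≈ 1238.0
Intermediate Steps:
I(J) = J/6
C = 1/1251 (C = 1/(-36 + 1287) = 1/1251 ≈ 0.00079936)
S*(C + I(11)) = 675*(1/1251 + (⅙)*11) = 675*(1/1251 + 11/6) = 675*(4589/2502) = 344175/278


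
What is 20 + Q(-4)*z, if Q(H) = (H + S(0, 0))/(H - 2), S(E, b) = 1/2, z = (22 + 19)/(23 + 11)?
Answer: 8447/408 ≈ 20.703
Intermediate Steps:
z = 41/34 ≈ 1.2059
S(E, b) = ½
Q(H) = (½ + H)/(-2 + H) (Q(H) = (H + ½)/(H - 2) = (½ + H)/(-2 + H))
20 + Q(-4)*z = 20 + ((½ - 4)/(-2 - 4))*(41/34) = 20 + (-7/2/(-6))*(41/34) = 20 - ⅙*(-7/2)*(41/34) = 20 + (7/12)*(41/34) = 20 + 287/408 = 8447/408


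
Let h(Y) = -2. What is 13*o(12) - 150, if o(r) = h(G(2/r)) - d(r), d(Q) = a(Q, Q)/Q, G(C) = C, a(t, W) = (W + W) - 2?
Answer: -1199/6 ≈ -199.83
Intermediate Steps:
a(t, W) = -2 + 2*W (a(t, W) = 2*W - 2 = -2 + 2*W)
d(Q) = (-2 + 2*Q)/Q
o(r) = -4 + 2/r (o(r) = -2 - (2 - 2/r) = -2 + (-2 + 2/r) = -4 + 2/r)
13*o(12) - 150 = 13*(-4 + 2/12) - 150 = 13*(-4 + 2*(1/12)) - 150 = 13*(-4 + ⅙) - 150 = 13*(-23/6) - 150 = -299/6 - 150 = -1199/6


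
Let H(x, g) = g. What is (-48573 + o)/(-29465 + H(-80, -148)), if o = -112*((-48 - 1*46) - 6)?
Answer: 37373/29613 ≈ 1.2620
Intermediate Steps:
o = 11200 (o = -112*((-48 - 46) - 6) = -112*(-94 - 6) = -112*(-100) = 11200)
(-48573 + o)/(-29465 + H(-80, -148)) = (-48573 + 11200)/(-29465 - 148) = -37373/(-29613) = -37373*(-1/29613) = 37373/29613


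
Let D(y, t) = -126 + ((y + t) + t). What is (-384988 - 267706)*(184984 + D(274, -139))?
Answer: -120653096676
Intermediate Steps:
D(y, t) = -126 + y + 2*t (D(y, t) = -126 + ((t + y) + t) = -126 + (y + 2*t) = -126 + y + 2*t)
(-384988 - 267706)*(184984 + D(274, -139)) = (-384988 - 267706)*(184984 + (-126 + 274 + 2*(-139))) = -652694*(184984 + (-126 + 274 - 278)) = -652694*(184984 - 130) = -652694*184854 = -120653096676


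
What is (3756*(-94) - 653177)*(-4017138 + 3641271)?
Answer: 378212785947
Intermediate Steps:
(3756*(-94) - 653177)*(-4017138 + 3641271) = (-353064 - 653177)*(-375867) = -1006241*(-375867) = 378212785947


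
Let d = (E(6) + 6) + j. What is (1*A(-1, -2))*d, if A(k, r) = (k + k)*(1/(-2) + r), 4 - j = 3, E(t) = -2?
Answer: 25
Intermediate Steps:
j = 1 (j = 4 - 1*3 = 4 - 3 = 1)
d = 5 (d = (-2 + 6) + 1 = 4 + 1 = 5)
A(k, r) = 2*k*(-½ + r) (A(k, r) = (2*k)*(-½ + r) = 2*k*(-½ + r))
(1*A(-1, -2))*d = (1*(-(-1 + 2*(-2))))*5 = (1*(-(-1 - 4)))*5 = (1*(-1*(-5)))*5 = (1*5)*5 = 5*5 = 25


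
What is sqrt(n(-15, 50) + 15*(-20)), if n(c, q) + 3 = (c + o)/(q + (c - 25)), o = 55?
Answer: I*sqrt(299) ≈ 17.292*I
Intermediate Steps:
n(c, q) = -3 + (55 + c)/(-25 + c + q) (n(c, q) = -3 + (c + 55)/(q + (c - 25)) = -3 + (55 + c)/(q + (-25 + c)) = -3 + (55 + c)/(-25 + c + q))
sqrt(n(-15, 50) + 15*(-20)) = sqrt((130 - 3*50 - 2*(-15))/(-25 - 15 + 50) + 15*(-20)) = sqrt((130 - 150 + 30)/10 - 300) = sqrt((1/10)*10 - 300) = sqrt(1 - 300) = sqrt(-299) = I*sqrt(299)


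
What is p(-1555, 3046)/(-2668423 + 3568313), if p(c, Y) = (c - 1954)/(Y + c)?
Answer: -3509/1341735990 ≈ -2.6153e-6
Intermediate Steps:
p(c, Y) = (-1954 + c)/(Y + c)
p(-1555, 3046)/(-2668423 + 3568313) = ((-1954 - 1555)/(3046 - 1555))/(-2668423 + 3568313) = (-3509/1491)/899890 = ((1/1491)*(-3509))*(1/899890) = -3509/1491*1/899890 = -3509/1341735990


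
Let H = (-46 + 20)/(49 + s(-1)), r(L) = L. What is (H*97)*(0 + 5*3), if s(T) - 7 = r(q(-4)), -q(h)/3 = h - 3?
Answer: -37830/77 ≈ -491.30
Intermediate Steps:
q(h) = 9 - 3*h (q(h) = -3*(h - 3) = -3*(-3 + h) = 9 - 3*h)
s(T) = 28 (s(T) = 7 + (9 - 3*(-4)) = 7 + (9 + 12) = 7 + 21 = 28)
H = -26/77 (H = (-46 + 20)/(49 + 28) = -26/77 ≈ -0.33766)
(H*97)*(0 + 5*3) = (-26/77*97)*(0 + 5*3) = -2522*(0 + 15)/77 = -2522/77*15 = -37830/77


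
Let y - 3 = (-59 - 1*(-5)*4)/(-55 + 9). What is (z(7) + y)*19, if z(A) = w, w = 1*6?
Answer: 8607/46 ≈ 187.11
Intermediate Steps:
w = 6
z(A) = 6
y = 177/46 (y = 3 + (-59 - 1*(-5)*4)/(-55 + 9) = 3 + (-59 + 5*4)/(-46) = 3 + (-59 + 20)*(-1/46) = 3 - 39*(-1/46) = 3 + 39/46 = 177/46 ≈ 3.8478)
(z(7) + y)*19 = (6 + 177/46)*19 = (453/46)*19 = 8607/46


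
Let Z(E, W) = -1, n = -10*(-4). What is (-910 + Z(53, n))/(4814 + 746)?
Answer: -911/5560 ≈ -0.16385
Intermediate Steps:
n = 40
(-910 + Z(53, n))/(4814 + 746) = (-910 - 1)/(4814 + 746) = -911/5560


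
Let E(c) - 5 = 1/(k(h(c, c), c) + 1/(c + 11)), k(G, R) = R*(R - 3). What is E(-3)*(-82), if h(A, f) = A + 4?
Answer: -60106/145 ≈ -414.52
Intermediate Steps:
h(A, f) = 4 + A
k(G, R) = R*(-3 + R)
E(c) = 5 + 1/(1/(11 + c) + c*(-3 + c)) (E(c) = 5 + 1/(c*(-3 + c) + 1/(c + 11)) = 5 + 1/(c*(-3 + c) + 1/(11 + c)) = 5 + 1/(1/(11 + c) + c*(-3 + c)))
E(-3)*(-82) = ((16 - 164*(-3) + 5*(-3)**3 + 40*(-3)**2)/(1 + (-3)**3 - 33*(-3) + 8*(-3)**2))*(-82) = ((16 + 492 + 5*(-27) + 40*9)/(1 - 27 + 99 + 8*9))*(-82) = ((16 + 492 - 135 + 360)/(1 - 27 + 99 + 72))*(-82) = (733/145)*(-82) = -60106/145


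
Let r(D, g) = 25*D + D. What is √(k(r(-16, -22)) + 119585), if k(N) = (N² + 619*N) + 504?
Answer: √35641 ≈ 188.79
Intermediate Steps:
r(D, g) = 26*D
k(N) = 504 + N² + 619*N
√(k(r(-16, -22)) + 119585) = √((504 + (26*(-16))² + 619*(26*(-16))) + 119585) = √((504 + (-416)² + 619*(-416)) + 119585) = √((504 + 173056 - 257504) + 119585) = √(-83944 + 119585) = √35641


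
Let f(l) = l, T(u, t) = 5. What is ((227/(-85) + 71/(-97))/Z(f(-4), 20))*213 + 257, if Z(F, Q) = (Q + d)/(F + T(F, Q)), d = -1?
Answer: 34284833/156655 ≈ 218.86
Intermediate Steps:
Z(F, Q) = (-1 + Q)/(5 + F) (Z(F, Q) = (Q - 1)/(F + 5) = (-1 + Q)/(5 + F))
((227/(-85) + 71/(-97))/Z(f(-4), 20))*213 + 257 = ((227/(-85) + 71/(-97))/(((-1 + 20)/(5 - 4))))*213 + 257 = ((227*(-1/85) + 71*(-1/97))/((19/1)))*213 + 257 = ((-227/85 - 71/97)/((1*19)))*213 + 257 = -28054/8245/19*213 + 257 = -28054/8245*1/19*213 + 257 = -28054/156655*213 + 257 = -5975502/156655 + 257 = 34284833/156655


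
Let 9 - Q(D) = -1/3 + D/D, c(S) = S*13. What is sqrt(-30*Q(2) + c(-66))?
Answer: 2*I*sqrt(277) ≈ 33.287*I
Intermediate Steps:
c(S) = 13*S
Q(D) = 25/3 (Q(D) = 9 - (-1/3 + D/D) = 9 - (-1*1/3 + 1) = 9 - (-1/3 + 1) = 9 - 1*2/3 = 9 - 2/3 = 25/3)
sqrt(-30*Q(2) + c(-66)) = sqrt(-30*25/3 + 13*(-66)) = sqrt(-30*25/3 - 858) = sqrt(-250 - 858) = sqrt(-1108) = 2*I*sqrt(277)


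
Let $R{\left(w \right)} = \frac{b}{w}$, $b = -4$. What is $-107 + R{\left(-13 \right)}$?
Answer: $- \frac{1387}{13} \approx -106.69$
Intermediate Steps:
$R{\left(w \right)} = - \frac{4}{w}$
$-107 + R{\left(-13 \right)} = -107 - \frac{4}{-13} = -107 - - \frac{4}{13} = -107 + \frac{4}{13} = - \frac{1387}{13}$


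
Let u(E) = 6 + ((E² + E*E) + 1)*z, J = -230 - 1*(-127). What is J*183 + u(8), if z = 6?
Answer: -18069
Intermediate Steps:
J = -103 (J = -230 + 127 = -103)
u(E) = 12 + 12*E² (u(E) = 6 + ((E² + E*E) + 1)*6 = 6 + ((E² + E²) + 1)*6 = 6 + (2*E² + 1)*6 = 6 + (1 + 2*E²)*6 = 6 + (6 + 12*E²) = 12 + 12*E²)
J*183 + u(8) = -103*183 + (12 + 12*8²) = -18849 + (12 + 12*64) = -18849 + (12 + 768) = -18849 + 780 = -18069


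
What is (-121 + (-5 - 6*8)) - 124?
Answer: -298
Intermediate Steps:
(-121 + (-5 - 6*8)) - 124 = (-121 + (-5 - 48)) - 124 = (-121 - 53) - 124 = -174 - 124 = -298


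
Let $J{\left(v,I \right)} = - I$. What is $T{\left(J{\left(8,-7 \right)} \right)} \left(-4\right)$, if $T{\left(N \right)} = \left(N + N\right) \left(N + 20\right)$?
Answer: $-1512$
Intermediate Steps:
$T{\left(N \right)} = 2 N \left(20 + N\right)$
$T{\left(J{\left(8,-7 \right)} \right)} \left(-4\right) = 2 \left(\left(-1\right) \left(-7\right)\right) \left(20 - -7\right) \left(-4\right) = 2 \cdot 7 \left(20 + 7\right) \left(-4\right) = 2 \cdot 7 \cdot 27 \left(-4\right) = 378 \left(-4\right) = -1512$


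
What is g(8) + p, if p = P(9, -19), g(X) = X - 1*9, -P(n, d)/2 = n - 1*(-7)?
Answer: -33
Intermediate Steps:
P(n, d) = -14 - 2*n (P(n, d) = -2*(n - 1*(-7)) = -2*(n + 7) = -2*(7 + n) = -14 - 2*n)
g(X) = -9 + X (g(X) = X - 9 = -9 + X)
p = -32 (p = -14 - 2*9 = -14 - 18 = -32)
g(8) + p = (-9 + 8) - 32 = -1 - 32 = -33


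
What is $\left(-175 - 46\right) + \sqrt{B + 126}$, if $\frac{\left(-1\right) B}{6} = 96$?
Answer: $-221 + 15 i \sqrt{2} \approx -221.0 + 21.213 i$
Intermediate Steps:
$B = -576$ ($B = \left(-6\right) 96 = -576$)
$\left(-175 - 46\right) + \sqrt{B + 126} = \left(-175 - 46\right) + \sqrt{-576 + 126} = -221 + \sqrt{-450} = -221 + 15 i \sqrt{2}$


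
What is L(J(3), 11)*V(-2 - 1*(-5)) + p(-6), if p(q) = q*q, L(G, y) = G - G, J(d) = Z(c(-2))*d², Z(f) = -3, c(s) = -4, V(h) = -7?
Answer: 36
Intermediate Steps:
J(d) = -3*d²
L(G, y) = 0
p(q) = q²
L(J(3), 11)*V(-2 - 1*(-5)) + p(-6) = 0*(-7) + (-6)² = 0 + 36 = 36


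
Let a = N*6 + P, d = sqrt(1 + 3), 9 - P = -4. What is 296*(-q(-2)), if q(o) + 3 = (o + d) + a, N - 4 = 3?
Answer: -15392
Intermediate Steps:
N = 7 (N = 4 + 3 = 7)
P = 13 (P = 9 - 1*(-4) = 9 + 4 = 13)
d = 2 (d = sqrt(4) = 2)
a = 55 (a = 7*6 + 13 = 42 + 13 = 55)
q(o) = 54 + o (q(o) = -3 + ((o + 2) + 55) = -3 + ((2 + o) + 55) = -3 + (57 + o) = 54 + o)
296*(-q(-2)) = 296*(-(54 - 2)) = 296*(-1*52) = 296*(-52) = -15392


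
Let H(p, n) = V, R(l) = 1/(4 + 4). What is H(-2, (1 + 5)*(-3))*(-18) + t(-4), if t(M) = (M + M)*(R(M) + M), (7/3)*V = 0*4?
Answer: 31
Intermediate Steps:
V = 0 (V = 3*(0*4)/7 = (3/7)*0 = 0)
R(l) = ⅛ (R(l) = 1/8 = ⅛)
t(M) = 2*M*(⅛ + M) (t(M) = (M + M)*(⅛ + M) = (2*M)*(⅛ + M) = 2*M*(⅛ + M))
H(p, n) = 0
H(-2, (1 + 5)*(-3))*(-18) + t(-4) = 0*(-18) + (¼)*(-4)*(1 + 8*(-4)) = 0 + (¼)*(-4)*(1 - 32) = 0 + (¼)*(-4)*(-31) = 0 + 31 = 31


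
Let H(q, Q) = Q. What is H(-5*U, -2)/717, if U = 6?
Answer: -2/717 ≈ -0.0027894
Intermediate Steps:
H(-5*U, -2)/717 = -2/717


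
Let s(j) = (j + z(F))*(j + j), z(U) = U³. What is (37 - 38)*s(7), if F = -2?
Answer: 14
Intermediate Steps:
s(j) = 2*j*(-8 + j) (s(j) = (j + (-2)³)*(j + j) = (j - 8)*(2*j) = (-8 + j)*(2*j) = 2*j*(-8 + j))
(37 - 38)*s(7) = (37 - 38)*(2*7*(-8 + 7)) = -2*7*(-1) = -1*(-14) = 14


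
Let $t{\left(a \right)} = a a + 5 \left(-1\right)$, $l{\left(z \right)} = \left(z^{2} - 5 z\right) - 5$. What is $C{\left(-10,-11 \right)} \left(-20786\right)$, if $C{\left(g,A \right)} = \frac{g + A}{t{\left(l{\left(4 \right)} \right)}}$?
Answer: $\frac{11487}{2} \approx 5743.5$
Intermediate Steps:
$l{\left(z \right)} = -5 + z^{2} - 5 z$
$t{\left(a \right)} = -5 + a^{2}$ ($t{\left(a \right)} = a^{2} - 5 = -5 + a^{2}$)
$C{\left(g,A \right)} = \frac{A}{76} + \frac{g}{76}$ ($C{\left(g,A \right)} = \frac{g + A}{-5 + \left(-5 + 4^{2} - 20\right)^{2}} = \frac{A + g}{-5 + \left(-5 + 16 - 20\right)^{2}} = \frac{A + g}{-5 + \left(-9\right)^{2}} = \frac{A + g}{-5 + 81} = \frac{A + g}{76} = \left(A + g\right) \frac{1}{76} = \frac{A}{76} + \frac{g}{76}$)
$C{\left(-10,-11 \right)} \left(-20786\right) = \left(\frac{1}{76} \left(-11\right) + \frac{1}{76} \left(-10\right)\right) \left(-20786\right) = \left(- \frac{11}{76} - \frac{5}{38}\right) \left(-20786\right) = \left(- \frac{21}{76}\right) \left(-20786\right) = \frac{11487}{2}$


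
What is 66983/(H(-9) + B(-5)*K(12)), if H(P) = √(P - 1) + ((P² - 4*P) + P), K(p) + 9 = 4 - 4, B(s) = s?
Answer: 10248399/23419 - 66983*I*√10/23419 ≈ 437.61 - 9.0447*I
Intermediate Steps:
K(p) = -9 (K(p) = -9 + (4 - 4) = -9 + 0 = -9)
H(P) = P² + √(-1 + P) - 3*P (H(P) = √(-1 + P) + (P² - 3*P) = P² + √(-1 + P) - 3*P)
66983/(H(-9) + B(-5)*K(12)) = 66983/(((-9)² + √(-1 - 9) - 3*(-9)) - 5*(-9)) = 66983/((81 + √(-10) + 27) + 45) = 66983/((81 + I*√10 + 27) + 45) = 66983/((108 + I*√10) + 45) = 66983/(153 + I*√10)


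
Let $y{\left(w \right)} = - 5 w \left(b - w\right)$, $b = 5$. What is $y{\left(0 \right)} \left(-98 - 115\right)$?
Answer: $0$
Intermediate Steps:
$y{\left(w \right)} = - 5 w \left(5 - w\right)$
$y{\left(0 \right)} \left(-98 - 115\right) = 5 \cdot 0 \left(-5 + 0\right) \left(-98 - 115\right) = 5 \cdot 0 \left(-5\right) \left(-98 - 115\right) = 0 \left(-213\right) = 0$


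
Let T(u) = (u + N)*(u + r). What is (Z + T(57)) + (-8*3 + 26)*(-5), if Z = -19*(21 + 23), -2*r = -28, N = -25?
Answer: 1426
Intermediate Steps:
r = 14 (r = -½*(-28) = 14)
Z = -836 (Z = -19*44 = -836)
T(u) = (-25 + u)*(14 + u) (T(u) = (u - 25)*(u + 14) = (-25 + u)*(14 + u))
(Z + T(57)) + (-8*3 + 26)*(-5) = (-836 + (-350 + 57² - 11*57)) + (-8*3 + 26)*(-5) = (-836 + (-350 + 3249 - 627)) + (-24 + 26)*(-5) = (-836 + 2272) + 2*(-5) = 1436 - 10 = 1426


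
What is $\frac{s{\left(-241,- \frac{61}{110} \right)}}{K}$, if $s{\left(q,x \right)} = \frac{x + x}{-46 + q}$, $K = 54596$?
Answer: $\frac{61}{861797860} \approx 7.0782 \cdot 10^{-8}$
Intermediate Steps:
$s{\left(q,x \right)} = \frac{2 x}{-46 + q}$
$\frac{s{\left(-241,- \frac{61}{110} \right)}}{K} = \frac{2 \left(- \frac{61}{110}\right) \frac{1}{-46 - 241}}{54596} = \frac{2 \left(\left(-61\right) \frac{1}{110}\right)}{-287} \cdot \frac{1}{54596} = 2 \left(- \frac{61}{110}\right) \left(- \frac{1}{287}\right) \frac{1}{54596} = \frac{61}{15785} \cdot \frac{1}{54596} = \frac{61}{861797860}$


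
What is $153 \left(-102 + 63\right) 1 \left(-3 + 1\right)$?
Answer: $11934$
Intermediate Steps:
$153 \left(-102 + 63\right) 1 \left(-3 + 1\right) = 153 \left(-39\right) 1 \left(-2\right) = \left(-5967\right) \left(-2\right) = 11934$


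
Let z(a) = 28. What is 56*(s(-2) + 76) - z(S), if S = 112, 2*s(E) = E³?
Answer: 4004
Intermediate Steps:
s(E) = E³/2
56*(s(-2) + 76) - z(S) = 56*((½)*(-2)³ + 76) - 1*28 = 56*((½)*(-8) + 76) - 28 = 56*(-4 + 76) - 28 = 56*72 - 28 = 4032 - 28 = 4004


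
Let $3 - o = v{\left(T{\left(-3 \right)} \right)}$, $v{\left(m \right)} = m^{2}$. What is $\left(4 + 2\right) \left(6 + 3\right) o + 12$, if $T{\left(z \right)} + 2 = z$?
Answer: $-1176$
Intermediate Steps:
$T{\left(z \right)} = -2 + z$
$o = -22$ ($o = 3 - \left(-2 - 3\right)^{2} = 3 - \left(-5\right)^{2} = 3 - 25 = -22$)
$\left(4 + 2\right) \left(6 + 3\right) o + 12 = \left(4 + 2\right) \left(6 + 3\right) \left(-22\right) + 12 = 6 \cdot 9 \left(-22\right) + 12 = 54 \left(-22\right) + 12 = -1188 + 12 = -1176$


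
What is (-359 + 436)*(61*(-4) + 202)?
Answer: -3234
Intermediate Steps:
(-359 + 436)*(61*(-4) + 202) = 77*(-244 + 202) = 77*(-42) = -3234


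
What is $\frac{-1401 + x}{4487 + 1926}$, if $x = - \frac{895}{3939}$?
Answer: $- \frac{5519434}{25260807} \approx -0.2185$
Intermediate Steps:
$x = - \frac{895}{3939}$ ($x = \left(-895\right) \frac{1}{3939} = - \frac{895}{3939} \approx -0.22722$)
$\frac{-1401 + x}{4487 + 1926} = \frac{-1401 - \frac{895}{3939}}{4487 + 1926} = - \frac{5519434}{3939 \cdot 6413} = \left(- \frac{5519434}{3939}\right) \frac{1}{6413} = - \frac{5519434}{25260807}$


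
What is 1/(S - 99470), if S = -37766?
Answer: -1/137236 ≈ -7.2867e-6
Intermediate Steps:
1/(S - 99470) = 1/(-37766 - 99470) = 1/(-137236) = -1/137236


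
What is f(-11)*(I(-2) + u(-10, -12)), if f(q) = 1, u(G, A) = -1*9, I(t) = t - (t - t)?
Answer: -11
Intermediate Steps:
I(t) = t (I(t) = t - 1*0 = t + 0 = t)
u(G, A) = -9
f(-11)*(I(-2) + u(-10, -12)) = 1*(-2 - 9) = 1*(-11) = -11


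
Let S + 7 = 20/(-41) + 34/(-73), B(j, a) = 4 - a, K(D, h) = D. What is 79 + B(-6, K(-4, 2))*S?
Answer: 46007/2993 ≈ 15.372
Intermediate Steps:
S = -23805/2993 (S = -7 + (20/(-41) + 34/(-73)) = -7 + (20*(-1/41) + 34*(-1/73)) = -7 + (-20/41 - 34/73) = -7 - 2854/2993 = -23805/2993 ≈ -7.9536)
79 + B(-6, K(-4, 2))*S = 79 + (4 - 1*(-4))*(-23805/2993) = 79 + (4 + 4)*(-23805/2993) = 79 + 8*(-23805/2993) = 79 - 190440/2993 = 46007/2993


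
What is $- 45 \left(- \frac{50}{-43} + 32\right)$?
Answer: $- \frac{64170}{43} \approx -1492.3$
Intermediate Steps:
$- 45 \left(- \frac{50}{-43} + 32\right) = - 45 \left(\left(-50\right) \left(- \frac{1}{43}\right) + 32\right) = - 45 \left(\frac{50}{43} + 32\right) = \left(-45\right) \frac{1426}{43} = - \frac{64170}{43}$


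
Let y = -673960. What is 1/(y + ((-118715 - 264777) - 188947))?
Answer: -1/1246399 ≈ -8.0231e-7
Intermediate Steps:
1/(y + ((-118715 - 264777) - 188947)) = 1/(-673960 + ((-118715 - 264777) - 188947)) = 1/(-673960 + (-383492 - 188947)) = 1/(-673960 - 572439) = 1/(-1246399) = -1/1246399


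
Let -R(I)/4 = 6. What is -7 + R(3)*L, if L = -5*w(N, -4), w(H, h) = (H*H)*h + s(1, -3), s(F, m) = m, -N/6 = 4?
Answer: -276847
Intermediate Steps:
N = -24 (N = -6*4 = -24)
R(I) = -24 (R(I) = -4*6 = -24)
w(H, h) = -3 + h*H**2 (w(H, h) = (H*H)*h - 3 = H**2*h - 3 = h*H**2 - 3 = -3 + h*H**2)
L = 11535 (L = -5*(-3 - 4*(-24)**2) = -5*(-3 - 4*576) = -5*(-3 - 2304) = -5*(-2307) = 11535)
-7 + R(3)*L = -7 - 24*11535 = -7 - 276840 = -276847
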